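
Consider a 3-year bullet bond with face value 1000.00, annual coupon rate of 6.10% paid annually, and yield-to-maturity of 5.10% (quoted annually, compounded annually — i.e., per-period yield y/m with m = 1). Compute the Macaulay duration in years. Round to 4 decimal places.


Answer: Macaulay duration = 2.8332 years

Derivation:
Coupon per period c = face * coupon_rate / m = 61.000000
Periods per year m = 1; per-period yield y/m = 0.051000
Number of cashflows N = 3
Cashflows (t years, CF_t, discount factor 1/(1+y/m)^(m*t), PV):
  t = 1.0000: CF_t = 61.000000, DF = 0.951475, PV = 58.039962
  t = 2.0000: CF_t = 61.000000, DF = 0.905304, PV = 55.223560
  t = 3.0000: CF_t = 1061.000000, DF = 0.861374, PV = 913.918010
Price P = sum_t PV_t = 1027.181532
Macaulay numerator sum_t t * PV_t:
  t * PV_t at t = 1.0000: 58.039962
  t * PV_t at t = 2.0000: 110.447121
  t * PV_t at t = 3.0000: 2741.754030
Macaulay duration D = (sum_t t * PV_t) / P = 2910.241113 / 1027.181532 = 2.833230


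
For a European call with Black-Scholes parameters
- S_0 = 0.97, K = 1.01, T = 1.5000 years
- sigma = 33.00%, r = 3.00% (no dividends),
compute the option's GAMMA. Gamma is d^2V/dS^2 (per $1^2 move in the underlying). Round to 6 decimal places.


Answer: Gamma = 0.994686

Derivation:
d1 = 0.2134407712; d2 = -0.1907250363
phi(d1) = 0.3899576971; exp(-qT) = 1.0000000000; exp(-rT) = 0.9559974818
Gamma = exp(-qT) * phi(d1) / (S * sigma * sqrt(T)) = 1.0000000000 * 0.3899576971 / (0.9700 * 0.3300 * 1.2247448714) = 0.994686


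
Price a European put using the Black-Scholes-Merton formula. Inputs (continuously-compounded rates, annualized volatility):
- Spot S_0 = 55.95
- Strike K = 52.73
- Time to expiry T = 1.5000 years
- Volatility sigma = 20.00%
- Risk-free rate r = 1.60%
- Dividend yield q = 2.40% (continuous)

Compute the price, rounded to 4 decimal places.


Answer: Price = 3.9884

Derivation:
d1 = (ln(S/K) + (r - q + 0.5*sigma^2) * T) / (sigma * sqrt(T)) = 0.31546930
d2 = d1 - sigma * sqrt(T) = 0.07052032
exp(-rT) = 0.97628571; exp(-qT) = 0.96464029
P = K * exp(-rT) * N(-d2) - S_0 * exp(-qT) * N(-d1)
N(-d1) = 0.37620268; N(-d2) = 0.47188976
P = 52.7300 * 0.97628571 * 0.47188976 - 55.9500 * 0.96464029 * 0.37620268 = 3.9884


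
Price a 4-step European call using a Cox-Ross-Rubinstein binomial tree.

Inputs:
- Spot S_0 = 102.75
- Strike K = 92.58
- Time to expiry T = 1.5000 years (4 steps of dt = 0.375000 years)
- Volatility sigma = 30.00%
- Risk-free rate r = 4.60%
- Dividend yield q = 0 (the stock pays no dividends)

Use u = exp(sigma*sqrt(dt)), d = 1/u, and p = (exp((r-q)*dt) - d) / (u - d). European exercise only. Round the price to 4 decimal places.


Answer: Price = V(0,0) = 23.8157

Derivation:
dt = T/N = 0.375000
u = exp(sigma*sqrt(dt)) = 1.201669; d = 1/u = 0.832176
p = (exp((r-q)*dt) - d) / (u - d) = 0.501291
Discount per step: exp(-r*dt) = 0.982898
Stock lattice S(k, i) with i counting down-moves:
  k=0: S(0,0) = 102.7500
  k=1: S(1,0) = 123.4715; S(1,1) = 85.5060
  k=2: S(2,0) = 148.3720; S(2,1) = 102.7500; S(2,2) = 71.1561
  k=3: S(3,0) = 178.2940; S(3,1) = 123.4715; S(3,2) = 85.5060; S(3,3) = 59.2143
  k=4: S(4,0) = 214.2505; S(4,1) = 148.3720; S(4,2) = 102.7500; S(4,3) = 71.1561; S(4,4) = 49.2767
Terminal payoffs V(N, i) = max(S_T - K, 0):
  V(4,0) = 121.670475; V(4,1) = 55.791953; V(4,2) = 10.170000; V(4,3) = 0.000000; V(4,4) = 0.000000
Backward induction: V(k, i) = exp(-r*dt) * [p * V(k+1, i) + (1-p) * V(k+1, i+1)].
  V(3,0) = exp(-r*dt) * [p*121.670475 + (1-p)*55.791953] = 87.297340
  V(3,1) = exp(-r*dt) * [p*55.791953 + (1-p)*10.170000] = 32.474837
  V(3,2) = exp(-r*dt) * [p*10.170000 + (1-p)*0.000000] = 5.010944
  V(3,3) = exp(-r*dt) * [p*0.000000 + (1-p)*0.000000] = 0.000000
  V(2,0) = exp(-r*dt) * [p*87.297340 + (1-p)*32.474837] = 58.931494
  V(2,1) = exp(-r*dt) * [p*32.474837 + (1-p)*5.010944] = 18.457206
  V(2,2) = exp(-r*dt) * [p*5.010944 + (1-p)*0.000000] = 2.468983
  V(1,0) = exp(-r*dt) * [p*58.931494 + (1-p)*18.457206] = 38.083967
  V(1,1) = exp(-r*dt) * [p*18.457206 + (1-p)*2.468983] = 10.304446
  V(0,0) = exp(-r*dt) * [p*38.083967 + (1-p)*10.304446] = 23.815694


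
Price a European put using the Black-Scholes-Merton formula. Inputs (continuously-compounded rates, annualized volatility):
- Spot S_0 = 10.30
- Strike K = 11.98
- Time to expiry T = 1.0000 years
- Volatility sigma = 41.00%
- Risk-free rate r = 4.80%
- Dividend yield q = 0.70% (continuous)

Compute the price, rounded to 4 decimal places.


Answer: Price = 2.4153

Derivation:
d1 = (ln(S/K) + (r - q + 0.5*sigma^2) * T) / (sigma * sqrt(T)) = -0.06352365
d2 = d1 - sigma * sqrt(T) = -0.47352365
exp(-rT) = 0.95313379; exp(-qT) = 0.99302444
P = K * exp(-rT) * N(-d2) - S_0 * exp(-qT) * N(-d1)
N(-d1) = 0.52532524; N(-d2) = 0.68208018
P = 11.9800 * 0.95313379 * 0.68208018 - 10.3000 * 0.99302444 * 0.52532524 = 2.4153


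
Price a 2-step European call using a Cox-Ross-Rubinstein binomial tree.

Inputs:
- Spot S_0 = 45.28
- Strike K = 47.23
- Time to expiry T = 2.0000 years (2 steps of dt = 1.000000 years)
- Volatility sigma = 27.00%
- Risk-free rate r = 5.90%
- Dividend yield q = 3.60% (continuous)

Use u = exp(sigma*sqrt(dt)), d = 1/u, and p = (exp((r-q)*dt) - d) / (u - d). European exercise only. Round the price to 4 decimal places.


Answer: Price = V(0,0) = 6.1220

Derivation:
dt = T/N = 1.000000
u = exp(sigma*sqrt(dt)) = 1.309964; d = 1/u = 0.763379
p = (exp((r-q)*dt) - d) / (u - d) = 0.475474
Discount per step: exp(-r*dt) = 0.942707
Stock lattice S(k, i) with i counting down-moves:
  k=0: S(0,0) = 45.2800
  k=1: S(1,0) = 59.3152; S(1,1) = 34.5658
  k=2: S(2,0) = 77.7008; S(2,1) = 45.2800; S(2,2) = 26.3868
Terminal payoffs V(N, i) = max(S_T - K, 0):
  V(2,0) = 30.470791; V(2,1) = 0.000000; V(2,2) = 0.000000
Backward induction: V(k, i) = exp(-r*dt) * [p * V(k+1, i) + (1-p) * V(k+1, i+1)].
  V(1,0) = exp(-r*dt) * [p*30.470791 + (1-p)*0.000000] = 13.658006
  V(1,1) = exp(-r*dt) * [p*0.000000 + (1-p)*0.000000] = 0.000000
  V(0,0) = exp(-r*dt) * [p*13.658006 + (1-p)*0.000000] = 6.121966


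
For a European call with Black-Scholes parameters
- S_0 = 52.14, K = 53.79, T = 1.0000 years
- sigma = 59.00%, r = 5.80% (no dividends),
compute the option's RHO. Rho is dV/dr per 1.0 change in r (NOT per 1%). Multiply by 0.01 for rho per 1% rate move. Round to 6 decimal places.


d1 = 0.3404997156; d2 = -0.2495002844
phi(d1) = 0.3764731454; exp(-qT) = 1.0000000000; exp(-rT) = 0.9436499474
N(d2) = 0.4014869105
Rho = K*T*exp(-rT)*N(d2) = 53.7900 * 1.0000 * 0.9436499474 * 0.4014869105 = 20.379046

Answer: Rho = 20.379046


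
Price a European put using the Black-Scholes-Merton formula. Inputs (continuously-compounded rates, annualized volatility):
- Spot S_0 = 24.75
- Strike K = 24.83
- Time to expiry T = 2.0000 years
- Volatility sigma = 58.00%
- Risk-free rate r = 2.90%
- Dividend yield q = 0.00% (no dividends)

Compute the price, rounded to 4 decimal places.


Answer: Price = 7.0241

Derivation:
d1 = (ln(S/K) + (r - q + 0.5*sigma^2) * T) / (sigma * sqrt(T)) = 0.47689828
d2 = d1 - sigma * sqrt(T) = -0.34334559
exp(-rT) = 0.94364995; exp(-qT) = 1.00000000
P = K * exp(-rT) * N(-d2) - S_0 * exp(-qT) * N(-d1)
N(-d1) = 0.31671728; N(-d2) = 0.63433075
P = 24.8300 * 0.94364995 * 0.63433075 - 24.7500 * 1.00000000 * 0.31671728 = 7.0241


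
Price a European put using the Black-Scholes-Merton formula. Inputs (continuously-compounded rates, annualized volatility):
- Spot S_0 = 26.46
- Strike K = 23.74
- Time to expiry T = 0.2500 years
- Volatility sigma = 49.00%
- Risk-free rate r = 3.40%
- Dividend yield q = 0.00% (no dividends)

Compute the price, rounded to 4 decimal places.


Answer: Price = 1.2478

Derivation:
d1 = (ln(S/K) + (r - q + 0.5*sigma^2) * T) / (sigma * sqrt(T)) = 0.59993988
d2 = d1 - sigma * sqrt(T) = 0.35493988
exp(-rT) = 0.99153602; exp(-qT) = 1.00000000
P = K * exp(-rT) * N(-d2) - S_0 * exp(-qT) * N(-d1)
N(-d1) = 0.27427315; N(-d2) = 0.36131732
P = 23.7400 * 0.99153602 * 0.36131732 - 26.4600 * 1.00000000 * 0.27427315 = 1.2478


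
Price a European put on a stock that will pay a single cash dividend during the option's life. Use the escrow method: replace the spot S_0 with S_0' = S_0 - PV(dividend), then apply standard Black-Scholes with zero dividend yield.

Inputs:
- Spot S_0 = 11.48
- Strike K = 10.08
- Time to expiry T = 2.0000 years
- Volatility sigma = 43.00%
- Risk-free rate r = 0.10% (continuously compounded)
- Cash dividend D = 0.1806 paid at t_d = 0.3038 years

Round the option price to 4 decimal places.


PV(D) = D * exp(-r * t_d) = 0.1806 * 0.99969625 = 0.18054514
S_0' = S_0 - PV(D) = 11.4800 - 0.18054514 = 11.29945486
d1 = (ln(S_0'/K) + (r + sigma^2/2)*T) / (sigma*sqrt(T)) = 0.49514120
d2 = d1 - sigma*sqrt(T) = -0.11297064
exp(-rT) = 0.99800200
N(-d1) = 0.31025023; N(-d2) = 0.54497308
P = K * exp(-rT) * N(-d2) - S_0' * N(-d1) = 10.0800 * 0.99800200 * 0.54497308 - 11.29945486 * 0.31025023 = 1.9767

Answer: Price = 1.9767


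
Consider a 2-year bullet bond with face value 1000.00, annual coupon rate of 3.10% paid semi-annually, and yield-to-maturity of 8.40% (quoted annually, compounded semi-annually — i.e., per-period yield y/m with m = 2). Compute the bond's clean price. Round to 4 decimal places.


Answer: Price = 904.2595

Derivation:
Coupon per period c = face * coupon_rate / m = 15.500000
Periods per year m = 2; per-period yield y/m = 0.042000
Number of cashflows N = 4
Cashflows (t years, CF_t, discount factor 1/(1+y/m)^(m*t), PV):
  t = 0.5000: CF_t = 15.500000, DF = 0.959693, PV = 14.875240
  t = 1.0000: CF_t = 15.500000, DF = 0.921010, PV = 14.275662
  t = 1.5000: CF_t = 15.500000, DF = 0.883887, PV = 13.700252
  t = 2.0000: CF_t = 1015.500000, DF = 0.848260, PV = 861.408300
Price P = sum_t PV_t = 904.259453


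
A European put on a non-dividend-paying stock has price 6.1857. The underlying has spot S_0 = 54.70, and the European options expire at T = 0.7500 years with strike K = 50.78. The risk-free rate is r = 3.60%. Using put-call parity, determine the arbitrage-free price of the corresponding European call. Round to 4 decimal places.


Answer: Call price = 11.4584

Derivation:
Put-call parity: C - P = S_0 * exp(-qT) - K * exp(-rT).
S_0 * exp(-qT) = 54.7000 * 1.00000000 = 54.70000000
K * exp(-rT) = 50.7800 * 0.97336124 = 49.42728384
C = P + S*exp(-qT) - K*exp(-rT)
C = 6.1857 + 54.70000000 - 49.42728384 = 11.4584


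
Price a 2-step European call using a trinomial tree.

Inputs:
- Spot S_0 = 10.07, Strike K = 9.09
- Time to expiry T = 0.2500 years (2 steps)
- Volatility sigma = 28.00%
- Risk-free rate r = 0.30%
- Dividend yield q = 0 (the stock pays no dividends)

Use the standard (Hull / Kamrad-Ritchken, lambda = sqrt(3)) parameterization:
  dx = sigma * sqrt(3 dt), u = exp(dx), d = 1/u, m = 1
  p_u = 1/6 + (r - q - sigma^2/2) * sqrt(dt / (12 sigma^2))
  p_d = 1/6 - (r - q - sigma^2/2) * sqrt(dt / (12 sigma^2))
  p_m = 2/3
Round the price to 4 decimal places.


Answer: Price = V(0,0) = 1.1948

Derivation:
dt = T/N = 0.125000; dx = sigma*sqrt(3*dt) = 0.171464
u = exp(dx) = 1.187042; d = 1/u = 0.842430
p_u = 0.153471, p_m = 0.666667, p_d = 0.179862
Discount per step: exp(-r*dt) = 0.999625
Stock lattice S(k, j) with j the centered position index:
  k=0: S(0,+0) = 10.0700
  k=1: S(1,-1) = 8.4833; S(1,+0) = 10.0700; S(1,+1) = 11.9535
  k=2: S(2,-2) = 7.1466; S(2,-1) = 8.4833; S(2,+0) = 10.0700; S(2,+1) = 11.9535; S(2,+2) = 14.1893
Terminal payoffs V(N, j) = max(S_T - K, 0):
  V(2,-2) = 0.000000; V(2,-1) = 0.000000; V(2,+0) = 0.980000; V(2,+1) = 2.863510; V(2,+2) = 5.099316
Backward induction: V(k, j) = exp(-r*dt) * [p_u * V(k+1, j+1) + p_m * V(k+1, j) + p_d * V(k+1, j-1)]
  V(1,-1) = exp(-r*dt) * [p_u*0.980000 + p_m*0.000000 + p_d*0.000000] = 0.150346
  V(1,+0) = exp(-r*dt) * [p_u*2.863510 + p_m*0.980000 + p_d*0.000000] = 1.092391
  V(1,+1) = exp(-r*dt) * [p_u*5.099316 + p_m*2.863510 + p_d*0.980000] = 2.866796
  V(0,+0) = exp(-r*dt) * [p_u*2.866796 + p_m*1.092391 + p_d*0.150346] = 1.194825


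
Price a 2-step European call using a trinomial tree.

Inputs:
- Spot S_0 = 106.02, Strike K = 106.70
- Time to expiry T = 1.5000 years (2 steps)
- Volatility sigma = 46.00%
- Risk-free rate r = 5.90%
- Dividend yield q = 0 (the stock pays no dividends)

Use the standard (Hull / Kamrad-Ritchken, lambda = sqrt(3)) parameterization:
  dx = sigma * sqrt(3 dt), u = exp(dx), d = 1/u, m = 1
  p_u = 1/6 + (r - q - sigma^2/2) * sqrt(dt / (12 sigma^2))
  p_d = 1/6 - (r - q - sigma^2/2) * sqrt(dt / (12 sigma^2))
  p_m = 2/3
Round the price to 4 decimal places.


Answer: Price = V(0,0) = 23.7874

Derivation:
dt = T/N = 0.750000; dx = sigma*sqrt(3*dt) = 0.690000
u = exp(dx) = 1.993716; d = 1/u = 0.501576
p_u = 0.141232, p_m = 0.666667, p_d = 0.192101
Discount per step: exp(-r*dt) = 0.956715
Stock lattice S(k, j) with j the centered position index:
  k=0: S(0,+0) = 106.0200
  k=1: S(1,-1) = 53.1771; S(1,+0) = 106.0200; S(1,+1) = 211.3737
  k=2: S(2,-2) = 26.6724; S(2,-1) = 53.1771; S(2,+0) = 106.0200; S(2,+1) = 211.3737; S(2,+2) = 421.4191
Terminal payoffs V(N, j) = max(S_T - K, 0):
  V(2,-2) = 0.000000; V(2,-1) = 0.000000; V(2,+0) = 0.000000; V(2,+1) = 104.673721; V(2,+2) = 314.719071
Backward induction: V(k, j) = exp(-r*dt) * [p_u * V(k+1, j+1) + p_m * V(k+1, j) + p_d * V(k+1, j-1)]
  V(1,-1) = exp(-r*dt) * [p_u*0.000000 + p_m*0.000000 + p_d*0.000000] = 0.000000
  V(1,+0) = exp(-r*dt) * [p_u*104.673721 + p_m*0.000000 + p_d*0.000000] = 14.143369
  V(1,+1) = exp(-r*dt) * [p_u*314.719071 + p_m*104.673721 + p_d*0.000000] = 109.286337
  V(0,+0) = exp(-r*dt) * [p_u*109.286337 + p_m*14.143369 + p_d*0.000000] = 23.787400


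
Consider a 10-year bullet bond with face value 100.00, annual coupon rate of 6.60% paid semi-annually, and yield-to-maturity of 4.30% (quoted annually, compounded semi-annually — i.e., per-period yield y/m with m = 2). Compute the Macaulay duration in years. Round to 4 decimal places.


Answer: Macaulay duration = 7.7105 years

Derivation:
Coupon per period c = face * coupon_rate / m = 3.300000
Periods per year m = 2; per-period yield y/m = 0.021500
Number of cashflows N = 20
Cashflows (t years, CF_t, discount factor 1/(1+y/m)^(m*t), PV):
  t = 0.5000: CF_t = 3.300000, DF = 0.978953, PV = 3.230543
  t = 1.0000: CF_t = 3.300000, DF = 0.958348, PV = 3.162549
  t = 1.5000: CF_t = 3.300000, DF = 0.938177, PV = 3.095985
  t = 2.0000: CF_t = 3.300000, DF = 0.918431, PV = 3.030822
  t = 2.5000: CF_t = 3.300000, DF = 0.899100, PV = 2.967031
  t = 3.0000: CF_t = 3.300000, DF = 0.880177, PV = 2.904582
  t = 3.5000: CF_t = 3.300000, DF = 0.861651, PV = 2.843448
  t = 4.0000: CF_t = 3.300000, DF = 0.843515, PV = 2.783601
  t = 4.5000: CF_t = 3.300000, DF = 0.825762, PV = 2.725013
  t = 5.0000: CF_t = 3.300000, DF = 0.808381, PV = 2.667658
  t = 5.5000: CF_t = 3.300000, DF = 0.791367, PV = 2.611511
  t = 6.0000: CF_t = 3.300000, DF = 0.774711, PV = 2.556545
  t = 6.5000: CF_t = 3.300000, DF = 0.758405, PV = 2.502736
  t = 7.0000: CF_t = 3.300000, DF = 0.742442, PV = 2.450060
  t = 7.5000: CF_t = 3.300000, DF = 0.726816, PV = 2.398493
  t = 8.0000: CF_t = 3.300000, DF = 0.711518, PV = 2.348010
  t = 8.5000: CF_t = 3.300000, DF = 0.696543, PV = 2.298591
  t = 9.0000: CF_t = 3.300000, DF = 0.681882, PV = 2.250211
  t = 9.5000: CF_t = 3.300000, DF = 0.667530, PV = 2.202850
  t = 10.0000: CF_t = 103.300000, DF = 0.653480, PV = 67.504528
Price P = sum_t PV_t = 118.534768
Macaulay numerator sum_t t * PV_t:
  t * PV_t at t = 0.5000: 1.615272
  t * PV_t at t = 1.0000: 3.162549
  t * PV_t at t = 1.5000: 4.643977
  t * PV_t at t = 2.0000: 6.061644
  t * PV_t at t = 2.5000: 7.417578
  t * PV_t at t = 3.0000: 8.713747
  t * PV_t at t = 3.5000: 9.952069
  t * PV_t at t = 4.0000: 11.134404
  t * PV_t at t = 4.5000: 12.262559
  t * PV_t at t = 5.0000: 13.338292
  t * PV_t at t = 5.5000: 14.363310
  t * PV_t at t = 6.0000: 15.339272
  t * PV_t at t = 6.5000: 16.267787
  t * PV_t at t = 7.0000: 17.150421
  t * PV_t at t = 7.5000: 17.988694
  t * PV_t at t = 8.0000: 18.784083
  t * PV_t at t = 8.5000: 19.538020
  t * PV_t at t = 9.0000: 20.251900
  t * PV_t at t = 9.5000: 20.927073
  t * PV_t at t = 10.0000: 675.045276
Macaulay duration D = (sum_t t * PV_t) / P = 913.957927 / 118.534768 = 7.710463


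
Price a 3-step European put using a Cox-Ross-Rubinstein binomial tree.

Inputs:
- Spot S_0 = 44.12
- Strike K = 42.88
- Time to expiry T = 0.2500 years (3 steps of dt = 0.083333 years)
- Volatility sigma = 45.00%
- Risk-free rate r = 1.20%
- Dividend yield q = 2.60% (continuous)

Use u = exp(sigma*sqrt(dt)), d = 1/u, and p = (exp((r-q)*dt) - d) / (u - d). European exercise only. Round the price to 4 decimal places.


dt = T/N = 0.083333
u = exp(sigma*sqrt(dt)) = 1.138719; d = 1/u = 0.878180
p = (exp((r-q)*dt) - d) / (u - d) = 0.463094
Discount per step: exp(-r*dt) = 0.999000
Stock lattice S(k, i) with i counting down-moves:
  k=0: S(0,0) = 44.1200
  k=1: S(1,0) = 50.2403; S(1,1) = 38.7453
  k=2: S(2,0) = 57.2095; S(2,1) = 44.1200; S(2,2) = 34.0253
  k=3: S(3,0) = 65.1456; S(3,1) = 50.2403; S(3,2) = 38.7453; S(3,3) = 29.8804
Terminal payoffs V(N, i) = max(K - S_T, 0):
  V(3,0) = 0.000000; V(3,1) = 0.000000; V(3,2) = 4.134703; V(3,3) = 12.999629
Backward induction: V(k, i) = exp(-r*dt) * [p * V(k+1, i) + (1-p) * V(k+1, i+1)].
  V(2,0) = exp(-r*dt) * [p*0.000000 + (1-p)*0.000000] = 0.000000
  V(2,1) = exp(-r*dt) * [p*0.000000 + (1-p)*4.134703] = 2.217726
  V(2,2) = exp(-r*dt) * [p*4.134703 + (1-p)*12.999629] = 8.885442
  V(1,0) = exp(-r*dt) * [p*0.000000 + (1-p)*2.217726] = 1.189520
  V(1,1) = exp(-r*dt) * [p*2.217726 + (1-p)*8.885442] = 5.791866
  V(0,0) = exp(-r*dt) * [p*1.189520 + (1-p)*5.791866] = 3.656887

Answer: Price = V(0,0) = 3.6569


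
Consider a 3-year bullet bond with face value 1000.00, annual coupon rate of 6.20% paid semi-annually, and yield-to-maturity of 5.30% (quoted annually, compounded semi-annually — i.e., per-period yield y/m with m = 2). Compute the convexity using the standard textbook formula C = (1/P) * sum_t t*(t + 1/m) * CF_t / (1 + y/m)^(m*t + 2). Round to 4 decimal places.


Answer: Convexity = 9.0230

Derivation:
Coupon per period c = face * coupon_rate / m = 31.000000
Periods per year m = 2; per-period yield y/m = 0.026500
Number of cashflows N = 6
Cashflows (t years, CF_t, discount factor 1/(1+y/m)^(m*t), PV):
  t = 0.5000: CF_t = 31.000000, DF = 0.974184, PV = 30.199708
  t = 1.0000: CF_t = 31.000000, DF = 0.949035, PV = 29.420076
  t = 1.5000: CF_t = 31.000000, DF = 0.924535, PV = 28.660571
  t = 2.0000: CF_t = 31.000000, DF = 0.900667, PV = 27.920673
  t = 2.5000: CF_t = 31.000000, DF = 0.877415, PV = 27.199876
  t = 3.0000: CF_t = 1031.000000, DF = 0.854764, PV = 881.261796
Price P = sum_t PV_t = 1024.662699
Convexity numerator sum_t t*(t + 1/m) * CF_t / (1+y/m)^(m*t + 2):
  t = 0.5000: term = 14.330285
  t = 1.0000: term = 41.881009
  t = 1.5000: term = 81.599628
  t = 2.0000: term = 132.488437
  t = 2.5000: term = 193.602197
  t = 3.0000: term = 8781.654262
Convexity = (1/P) * sum = 9245.555818 / 1024.662699 = 9.023024


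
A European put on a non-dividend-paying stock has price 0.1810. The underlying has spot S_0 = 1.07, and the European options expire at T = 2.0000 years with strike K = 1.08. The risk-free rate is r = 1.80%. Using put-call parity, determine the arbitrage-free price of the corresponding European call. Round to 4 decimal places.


Put-call parity: C - P = S_0 * exp(-qT) - K * exp(-rT).
S_0 * exp(-qT) = 1.0700 * 1.00000000 = 1.07000000
K * exp(-rT) = 1.0800 * 0.96464029 = 1.04181152
C = P + S*exp(-qT) - K*exp(-rT)
C = 0.1810 + 1.07000000 - 1.04181152 = 0.2092

Answer: Call price = 0.2092


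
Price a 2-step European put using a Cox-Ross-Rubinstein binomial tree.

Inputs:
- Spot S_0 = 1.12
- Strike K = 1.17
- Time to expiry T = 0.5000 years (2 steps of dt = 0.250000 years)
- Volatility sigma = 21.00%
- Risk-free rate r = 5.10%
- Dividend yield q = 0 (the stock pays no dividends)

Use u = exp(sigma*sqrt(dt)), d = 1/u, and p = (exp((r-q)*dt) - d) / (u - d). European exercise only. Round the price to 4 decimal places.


Answer: Price = V(0,0) = 0.0796

Derivation:
dt = T/N = 0.250000
u = exp(sigma*sqrt(dt)) = 1.110711; d = 1/u = 0.900325
p = (exp((r-q)*dt) - d) / (u - d) = 0.534765
Discount per step: exp(-r*dt) = 0.987331
Stock lattice S(k, i) with i counting down-moves:
  k=0: S(0,0) = 1.1200
  k=1: S(1,0) = 1.2440; S(1,1) = 1.0084
  k=2: S(2,0) = 1.3817; S(2,1) = 1.1200; S(2,2) = 0.9079
Terminal payoffs V(N, i) = max(K - S_T, 0):
  V(2,0) = 0.000000; V(2,1) = 0.050000; V(2,2) = 0.262146
Backward induction: V(k, i) = exp(-r*dt) * [p * V(k+1, i) + (1-p) * V(k+1, i+1)].
  V(1,0) = exp(-r*dt) * [p*0.000000 + (1-p)*0.050000] = 0.022967
  V(1,1) = exp(-r*dt) * [p*0.050000 + (1-p)*0.262146] = 0.146814
  V(0,0) = exp(-r*dt) * [p*0.022967 + (1-p)*0.146814] = 0.079564


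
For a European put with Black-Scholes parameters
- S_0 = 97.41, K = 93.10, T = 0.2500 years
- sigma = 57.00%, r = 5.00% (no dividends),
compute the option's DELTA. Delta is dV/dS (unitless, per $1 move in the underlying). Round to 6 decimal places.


Answer: Delta = -0.364992

Derivation:
d1 = 0.3451480368; d2 = 0.0601480368
phi(d1) = 0.3758736923; exp(-qT) = 1.0000000000; exp(-rT) = 0.9875778005
N(-d1) = 0.3649915408
Delta = -exp(-qT) * N(-d1) = -1.0000000000 * 0.3649915408 = -0.364992


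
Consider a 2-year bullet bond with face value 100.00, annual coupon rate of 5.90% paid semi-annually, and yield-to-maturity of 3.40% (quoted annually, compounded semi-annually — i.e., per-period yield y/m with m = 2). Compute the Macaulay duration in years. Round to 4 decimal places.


Coupon per period c = face * coupon_rate / m = 2.950000
Periods per year m = 2; per-period yield y/m = 0.017000
Number of cashflows N = 4
Cashflows (t years, CF_t, discount factor 1/(1+y/m)^(m*t), PV):
  t = 0.5000: CF_t = 2.950000, DF = 0.983284, PV = 2.900688
  t = 1.0000: CF_t = 2.950000, DF = 0.966848, PV = 2.852201
  t = 1.5000: CF_t = 2.950000, DF = 0.950686, PV = 2.804524
  t = 2.0000: CF_t = 102.950000, DF = 0.934795, PV = 96.237103
Price P = sum_t PV_t = 104.794516
Macaulay numerator sum_t t * PV_t:
  t * PV_t at t = 0.5000: 1.450344
  t * PV_t at t = 1.0000: 2.852201
  t * PV_t at t = 1.5000: 4.206786
  t * PV_t at t = 2.0000: 192.474205
Macaulay duration D = (sum_t t * PV_t) / P = 200.983536 / 104.794516 = 1.917882

Answer: Macaulay duration = 1.9179 years


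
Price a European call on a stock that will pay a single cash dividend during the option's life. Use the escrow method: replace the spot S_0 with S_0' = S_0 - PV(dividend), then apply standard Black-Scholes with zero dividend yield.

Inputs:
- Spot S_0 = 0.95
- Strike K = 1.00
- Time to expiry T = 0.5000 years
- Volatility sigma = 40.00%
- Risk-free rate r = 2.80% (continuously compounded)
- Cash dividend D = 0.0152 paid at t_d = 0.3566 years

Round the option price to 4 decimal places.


Answer: Price = 0.0843

Derivation:
PV(D) = D * exp(-r * t_d) = 0.0152 * 0.99006488 = 0.01504899
S_0' = S_0 - PV(D) = 0.9500 - 0.01504899 = 0.93495101
d1 = (ln(S_0'/K) + (r + sigma^2/2)*T) / (sigma*sqrt(T)) = -0.04688522
d2 = d1 - sigma*sqrt(T) = -0.32972793
exp(-rT) = 0.98609754
N(d1) = 0.48130235; N(d2) = 0.37080277
C = S_0' * N(d1) - K * exp(-rT) * N(d2) = 0.93495101 * 0.48130235 - 1.0000 * 0.98609754 * 0.37080277 = 0.0843


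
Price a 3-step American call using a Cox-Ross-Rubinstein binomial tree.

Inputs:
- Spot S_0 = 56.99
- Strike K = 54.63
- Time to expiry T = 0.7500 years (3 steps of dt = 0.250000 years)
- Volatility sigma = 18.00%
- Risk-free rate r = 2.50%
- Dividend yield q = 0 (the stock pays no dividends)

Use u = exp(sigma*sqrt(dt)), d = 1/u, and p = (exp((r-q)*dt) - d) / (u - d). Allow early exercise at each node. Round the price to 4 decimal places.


dt = T/N = 0.250000
u = exp(sigma*sqrt(dt)) = 1.094174; d = 1/u = 0.913931
p = (exp((r-q)*dt) - d) / (u - d) = 0.512299
Discount per step: exp(-r*dt) = 0.993769
Stock lattice S(k, i) with i counting down-moves:
  k=0: S(0,0) = 56.9900
  k=1: S(1,0) = 62.3570; S(1,1) = 52.0849
  k=2: S(2,0) = 68.2294; S(2,1) = 56.9900; S(2,2) = 47.6020
  k=3: S(3,0) = 74.6549; S(3,1) = 62.3570; S(3,2) = 52.0849; S(3,3) = 43.5050
Terminal payoffs V(N, i) = max(S_T - K, 0):
  V(3,0) = 20.024874; V(3,1) = 7.726992; V(3,2) = 0.000000; V(3,3) = 0.000000
Backward induction: V(k, i) = exp(-r*dt) * [p * V(k+1, i) + (1-p) * V(k+1, i+1)]; then take max(V_cont, immediate exercise) for American.
  V(2,0) = exp(-r*dt) * [p*20.024874 + (1-p)*7.726992] = 13.939790; exercise = 13.599418; V(2,0) = max -> 13.939790
  V(2,1) = exp(-r*dt) * [p*7.726992 + (1-p)*0.000000] = 3.933868; exercise = 2.360000; V(2,1) = max -> 3.933868
  V(2,2) = exp(-r*dt) * [p*0.000000 + (1-p)*0.000000] = 0.000000; exercise = 0.000000; V(2,2) = max -> 0.000000
  V(1,0) = exp(-r*dt) * [p*13.939790 + (1-p)*3.933868] = 9.003446; exercise = 7.726992; V(1,0) = max -> 9.003446
  V(1,1) = exp(-r*dt) * [p*3.933868 + (1-p)*0.000000] = 2.002761; exercise = 0.000000; V(1,1) = max -> 2.002761
  V(0,0) = exp(-r*dt) * [p*9.003446 + (1-p)*2.002761] = 5.554382; exercise = 2.360000; V(0,0) = max -> 5.554382

Answer: Price = V(0,0) = 5.5544


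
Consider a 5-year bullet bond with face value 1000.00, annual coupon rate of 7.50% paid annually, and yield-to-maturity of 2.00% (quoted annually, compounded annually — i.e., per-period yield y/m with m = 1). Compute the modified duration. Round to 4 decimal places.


Answer: Modified duration = 4.3406

Derivation:
Coupon per period c = face * coupon_rate / m = 75.000000
Periods per year m = 1; per-period yield y/m = 0.020000
Number of cashflows N = 5
Cashflows (t years, CF_t, discount factor 1/(1+y/m)^(m*t), PV):
  t = 1.0000: CF_t = 75.000000, DF = 0.980392, PV = 73.529412
  t = 2.0000: CF_t = 75.000000, DF = 0.961169, PV = 72.087659
  t = 3.0000: CF_t = 75.000000, DF = 0.942322, PV = 70.674175
  t = 4.0000: CF_t = 75.000000, DF = 0.923845, PV = 69.288407
  t = 5.0000: CF_t = 1075.000000, DF = 0.905731, PV = 973.660621
Price P = sum_t PV_t = 1259.240273
First compute Macaulay numerator sum_t t * PV_t:
  t * PV_t at t = 1.0000: 73.529412
  t * PV_t at t = 2.0000: 144.175317
  t * PV_t at t = 3.0000: 212.022525
  t * PV_t at t = 4.0000: 277.153628
  t * PV_t at t = 5.0000: 4868.303103
Macaulay duration D = 5575.183985 / 1259.240273 = 4.427419
Modified duration = D / (1 + y/m) = 4.427419 / (1 + 0.020000) = 4.340607


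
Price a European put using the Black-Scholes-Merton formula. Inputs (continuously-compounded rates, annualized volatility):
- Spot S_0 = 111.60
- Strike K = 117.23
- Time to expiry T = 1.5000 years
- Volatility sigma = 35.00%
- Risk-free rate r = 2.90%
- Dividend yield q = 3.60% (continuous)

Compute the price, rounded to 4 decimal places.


d1 = (ln(S/K) + (r - q + 0.5*sigma^2) * T) / (sigma * sqrt(T)) = 0.07502025
d2 = d1 - sigma * sqrt(T) = -0.35364046
exp(-rT) = 0.95743255; exp(-qT) = 0.94743211
P = K * exp(-rT) * N(-d2) - S_0 * exp(-qT) * N(-d1)
N(-d1) = 0.47009930; N(-d2) = 0.63819582
P = 117.2300 * 0.95743255 * 0.63819582 - 111.6000 * 0.94743211 * 0.47009930 = 21.9258

Answer: Price = 21.9258


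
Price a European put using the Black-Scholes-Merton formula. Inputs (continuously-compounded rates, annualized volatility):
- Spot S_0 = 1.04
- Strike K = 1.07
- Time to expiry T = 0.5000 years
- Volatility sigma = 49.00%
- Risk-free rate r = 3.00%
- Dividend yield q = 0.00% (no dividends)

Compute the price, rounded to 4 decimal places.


Answer: Price = 0.1511

Derivation:
d1 = (ln(S/K) + (r - q + 0.5*sigma^2) * T) / (sigma * sqrt(T)) = 0.13445726
d2 = d1 - sigma * sqrt(T) = -0.21202506
exp(-rT) = 0.98511194; exp(-qT) = 1.00000000
P = K * exp(-rT) * N(-d2) - S_0 * exp(-qT) * N(-d1)
N(-d1) = 0.44652050; N(-d2) = 0.58395626
P = 1.0700 * 0.98511194 * 0.58395626 - 1.0400 * 1.00000000 * 0.44652050 = 0.1511


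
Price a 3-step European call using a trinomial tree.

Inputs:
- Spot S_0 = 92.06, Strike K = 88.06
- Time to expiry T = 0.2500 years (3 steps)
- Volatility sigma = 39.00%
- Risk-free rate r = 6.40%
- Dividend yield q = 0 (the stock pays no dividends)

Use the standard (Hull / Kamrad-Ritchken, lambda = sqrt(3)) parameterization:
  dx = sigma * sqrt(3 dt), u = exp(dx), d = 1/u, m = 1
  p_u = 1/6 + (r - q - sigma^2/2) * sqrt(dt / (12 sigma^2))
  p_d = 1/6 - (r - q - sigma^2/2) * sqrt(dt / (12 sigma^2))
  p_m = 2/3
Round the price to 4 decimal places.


Answer: Price = V(0,0) = 9.9281

Derivation:
dt = T/N = 0.083333; dx = sigma*sqrt(3*dt) = 0.195000
u = exp(dx) = 1.215311; d = 1/u = 0.822835
p_u = 0.164092, p_m = 0.666667, p_d = 0.169241
Discount per step: exp(-r*dt) = 0.994681
Stock lattice S(k, j) with j the centered position index:
  k=0: S(0,+0) = 92.0600
  k=1: S(1,-1) = 75.7502; S(1,+0) = 92.0600; S(1,+1) = 111.8815
  k=2: S(2,-2) = 62.3299; S(2,-1) = 75.7502; S(2,+0) = 92.0600; S(2,+1) = 111.8815; S(2,+2) = 135.9709
  k=3: S(3,-3) = 51.2872; S(3,-2) = 62.3299; S(3,-1) = 75.7502; S(3,+0) = 92.0600; S(3,+1) = 111.8815; S(3,+2) = 135.9709; S(3,+3) = 165.2469
Terminal payoffs V(N, j) = max(S_T - K, 0):
  V(3,-3) = 0.000000; V(3,-2) = 0.000000; V(3,-1) = 0.000000; V(3,+0) = 4.000000; V(3,+1) = 23.821529; V(3,+2) = 47.910852; V(3,+3) = 77.186870
Backward induction: V(k, j) = exp(-r*dt) * [p_u * V(k+1, j+1) + p_m * V(k+1, j) + p_d * V(k+1, j-1)]
  V(2,-2) = exp(-r*dt) * [p_u*0.000000 + p_m*0.000000 + p_d*0.000000] = 0.000000
  V(2,-1) = exp(-r*dt) * [p_u*4.000000 + p_m*0.000000 + p_d*0.000000] = 0.652876
  V(2,+0) = exp(-r*dt) * [p_u*23.821529 + p_m*4.000000 + p_d*0.000000] = 6.540610
  V(2,+1) = exp(-r*dt) * [p_u*47.910852 + p_m*23.821529 + p_d*4.000000] = 24.289875
  V(2,+2) = exp(-r*dt) * [p_u*77.186870 + p_m*47.910852 + p_d*23.821529] = 48.379185
  V(1,-1) = exp(-r*dt) * [p_u*6.540610 + p_m*0.652876 + p_d*0.000000] = 1.500488
  V(1,+0) = exp(-r*dt) * [p_u*24.289875 + p_m*6.540610 + p_d*0.652876] = 8.411689
  V(1,+1) = exp(-r*dt) * [p_u*48.379185 + p_m*24.289875 + p_d*6.540610] = 25.104575
  V(0,+0) = exp(-r*dt) * [p_u*25.104575 + p_m*8.411689 + p_d*1.500488] = 9.928103


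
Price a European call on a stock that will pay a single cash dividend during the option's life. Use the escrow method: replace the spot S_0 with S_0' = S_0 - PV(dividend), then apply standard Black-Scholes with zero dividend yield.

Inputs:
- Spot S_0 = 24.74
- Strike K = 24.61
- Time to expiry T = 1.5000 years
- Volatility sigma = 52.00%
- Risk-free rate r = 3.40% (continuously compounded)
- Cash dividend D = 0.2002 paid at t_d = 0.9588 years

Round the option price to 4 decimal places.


PV(D) = D * exp(-r * t_d) = 0.2002 * 0.96792643 = 0.19377887
S_0' = S_0 - PV(D) = 24.7400 - 0.19377887 = 24.54622113
d1 = (ln(S_0'/K) + (r + sigma^2/2)*T) / (sigma*sqrt(T)) = 0.39443859
d2 = d1 - sigma*sqrt(T) = -0.24242874
exp(-rT) = 0.95027867
N(d1) = 0.65337137; N(d2) = 0.40422398
C = S_0' * N(d1) - K * exp(-rT) * N(d2) = 24.54622113 * 0.65337137 - 24.6100 * 0.95027867 * 0.40422398 = 6.5845

Answer: Price = 6.5845


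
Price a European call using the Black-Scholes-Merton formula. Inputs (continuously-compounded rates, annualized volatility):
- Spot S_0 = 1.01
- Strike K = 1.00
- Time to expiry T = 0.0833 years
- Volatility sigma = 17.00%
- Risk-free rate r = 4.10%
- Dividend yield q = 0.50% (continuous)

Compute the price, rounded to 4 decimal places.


d1 = (ln(S/K) + (r - q + 0.5*sigma^2) * T) / (sigma * sqrt(T)) = 0.28845059
d2 = d1 - sigma * sqrt(T) = 0.23938563
exp(-rT) = 0.99659053; exp(-qT) = 0.99958359
C = S_0 * exp(-qT) * N(d1) - K * exp(-rT) * N(d2)
N(d1) = 0.61349908; N(d2) = 0.59459672
C = 1.0100 * 0.99958359 * 0.61349908 - 1.0000 * 0.99659053 * 0.59459672 = 0.0268

Answer: Price = 0.0268


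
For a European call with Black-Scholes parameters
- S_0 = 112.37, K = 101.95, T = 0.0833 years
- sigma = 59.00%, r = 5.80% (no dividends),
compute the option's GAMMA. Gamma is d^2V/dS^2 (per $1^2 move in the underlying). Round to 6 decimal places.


Answer: Gamma = 0.016489

Derivation:
d1 = 0.6849973350; d2 = 0.5147130727
phi(d1) = 0.3155149517; exp(-qT) = 1.0000000000; exp(-rT) = 0.9951802524
Gamma = exp(-qT) * phi(d1) / (S * sigma * sqrt(T)) = 1.0000000000 * 0.3155149517 / (112.3700 * 0.5900 * 0.2886173938) = 0.016489


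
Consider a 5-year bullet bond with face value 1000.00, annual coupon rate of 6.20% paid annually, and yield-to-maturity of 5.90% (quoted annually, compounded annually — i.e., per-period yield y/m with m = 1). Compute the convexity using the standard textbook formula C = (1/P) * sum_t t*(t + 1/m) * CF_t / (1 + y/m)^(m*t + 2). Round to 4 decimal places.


Answer: Convexity = 22.8772

Derivation:
Coupon per period c = face * coupon_rate / m = 62.000000
Periods per year m = 1; per-period yield y/m = 0.059000
Number of cashflows N = 5
Cashflows (t years, CF_t, discount factor 1/(1+y/m)^(m*t), PV):
  t = 1.0000: CF_t = 62.000000, DF = 0.944287, PV = 58.545798
  t = 2.0000: CF_t = 62.000000, DF = 0.891678, PV = 55.284040
  t = 3.0000: CF_t = 62.000000, DF = 0.842000, PV = 52.204003
  t = 4.0000: CF_t = 62.000000, DF = 0.795090, PV = 49.295565
  t = 5.0000: CF_t = 1062.000000, DF = 0.750793, PV = 797.342138
Price P = sum_t PV_t = 1012.671544
Convexity numerator sum_t t*(t + 1/m) * CF_t / (1+y/m)^(m*t + 2):
  t = 1.0000: term = 104.408007
  t = 2.0000: term = 295.773390
  t = 3.0000: term = 558.589972
  t = 4.0000: term = 879.115474
  t = 5.0000: term = 21329.174666
Convexity = (1/P) * sum = 23167.061509 / 1012.671544 = 22.877172


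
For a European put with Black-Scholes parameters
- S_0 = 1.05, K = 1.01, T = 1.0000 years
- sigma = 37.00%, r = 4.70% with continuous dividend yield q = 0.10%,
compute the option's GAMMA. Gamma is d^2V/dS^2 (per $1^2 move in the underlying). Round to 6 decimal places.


Answer: Gamma = 0.941485

Derivation:
d1 = 0.4142968468; d2 = 0.0442968468
phi(d1) = 0.3661326894; exp(-qT) = 0.9990004998; exp(-rT) = 0.9540873976
Gamma = exp(-qT) * phi(d1) / (S * sigma * sqrt(T)) = 0.9990004998 * 0.3661326894 / (1.0500 * 0.3700 * 1.0000000000) = 0.941485


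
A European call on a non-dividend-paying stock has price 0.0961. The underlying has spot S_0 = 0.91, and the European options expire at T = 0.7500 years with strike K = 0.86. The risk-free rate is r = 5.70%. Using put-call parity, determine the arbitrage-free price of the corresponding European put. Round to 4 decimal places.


Put-call parity: C - P = S_0 * exp(-qT) - K * exp(-rT).
S_0 * exp(-qT) = 0.9100 * 1.00000000 = 0.91000000
K * exp(-rT) = 0.8600 * 0.95815090 = 0.82400977
P = C - S*exp(-qT) + K*exp(-rT)
P = 0.0961 - 0.91000000 + 0.82400977 = 0.0101

Answer: Put price = 0.0101


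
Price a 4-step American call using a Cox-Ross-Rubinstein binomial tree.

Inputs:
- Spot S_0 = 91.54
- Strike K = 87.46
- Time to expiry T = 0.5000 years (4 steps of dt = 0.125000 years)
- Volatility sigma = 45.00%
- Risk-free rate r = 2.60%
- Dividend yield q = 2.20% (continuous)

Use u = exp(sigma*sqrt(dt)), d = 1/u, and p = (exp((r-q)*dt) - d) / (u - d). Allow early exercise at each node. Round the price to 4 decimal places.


dt = T/N = 0.125000
u = exp(sigma*sqrt(dt)) = 1.172454; d = 1/u = 0.852912
p = (exp((r-q)*dt) - d) / (u - d) = 0.461874
Discount per step: exp(-r*dt) = 0.996755
Stock lattice S(k, i) with i counting down-moves:
  k=0: S(0,0) = 91.5400
  k=1: S(1,0) = 107.3264; S(1,1) = 78.0756
  k=2: S(2,0) = 125.8353; S(2,1) = 91.5400; S(2,2) = 66.5916
  k=3: S(3,0) = 147.5361; S(3,1) = 107.3264; S(3,2) = 78.0756; S(3,3) = 56.7967
  k=4: S(4,0) = 172.9793; S(4,1) = 125.8353; S(4,2) = 91.5400; S(4,3) = 66.5916; S(4,4) = 48.4426
Terminal payoffs V(N, i) = max(S_T - K, 0):
  V(4,0) = 85.519335; V(4,1) = 38.375322; V(4,2) = 4.080000; V(4,3) = 0.000000; V(4,4) = 0.000000
Backward induction: V(k, i) = exp(-r*dt) * [p * V(k+1, i) + (1-p) * V(k+1, i+1)]; then take max(V_cont, immediate exercise) for American.
  V(3,0) = exp(-r*dt) * [p*85.519335 + (1-p)*38.375322] = 59.954749; exercise = 60.076133; V(3,0) = max -> 60.076133
  V(3,1) = exp(-r*dt) * [p*38.375322 + (1-p)*4.080000] = 19.855485; exercise = 19.866443; V(3,1) = max -> 19.866443
  V(3,2) = exp(-r*dt) * [p*4.080000 + (1-p)*0.000000] = 1.878332; exercise = 0.000000; V(3,2) = max -> 1.878332
  V(3,3) = exp(-r*dt) * [p*0.000000 + (1-p)*0.000000] = 0.000000; exercise = 0.000000; V(3,3) = max -> 0.000000
  V(2,0) = exp(-r*dt) * [p*60.076133 + (1-p)*19.866443] = 38.313534; exercise = 38.375322; V(2,0) = max -> 38.375322
  V(2,1) = exp(-r*dt) * [p*19.866443 + (1-p)*1.878332] = 10.153521; exercise = 4.080000; V(2,1) = max -> 10.153521
  V(2,2) = exp(-r*dt) * [p*1.878332 + (1-p)*0.000000] = 0.864738; exercise = 0.000000; V(2,2) = max -> 0.864738
  V(1,0) = exp(-r*dt) * [p*38.375322 + (1-p)*10.153521] = 23.113199; exercise = 19.866443; V(1,0) = max -> 23.113199
  V(1,1) = exp(-r*dt) * [p*10.153521 + (1-p)*0.864738] = 5.138259; exercise = 0.000000; V(1,1) = max -> 5.138259
  V(0,0) = exp(-r*dt) * [p*23.113199 + (1-p)*5.138259] = 13.396807; exercise = 4.080000; V(0,0) = max -> 13.396807

Answer: Price = V(0,0) = 13.3968


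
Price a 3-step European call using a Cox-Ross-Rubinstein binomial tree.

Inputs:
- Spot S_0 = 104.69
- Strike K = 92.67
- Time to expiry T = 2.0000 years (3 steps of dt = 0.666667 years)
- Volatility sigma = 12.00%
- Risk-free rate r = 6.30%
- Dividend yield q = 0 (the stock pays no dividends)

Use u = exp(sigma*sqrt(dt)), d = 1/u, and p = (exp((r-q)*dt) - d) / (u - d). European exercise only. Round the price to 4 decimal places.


dt = T/N = 0.666667
u = exp(sigma*sqrt(dt)) = 1.102940; d = 1/u = 0.906667
p = (exp((r-q)*dt) - d) / (u - d) = 0.694070
Discount per step: exp(-r*dt) = 0.958870
Stock lattice S(k, i) with i counting down-moves:
  k=0: S(0,0) = 104.6900
  k=1: S(1,0) = 115.4668; S(1,1) = 94.9190
  k=2: S(2,0) = 127.3530; S(2,1) = 104.6900; S(2,2) = 86.0600
  k=3: S(3,0) = 140.4628; S(3,1) = 115.4668; S(3,2) = 94.9190; S(3,3) = 78.0278
Terminal payoffs V(N, i) = max(S_T - K, 0):
  V(3,0) = 47.792756; V(3,1) = 22.796817; V(3,2) = 2.249011; V(3,3) = 0.000000
Backward induction: V(k, i) = exp(-r*dt) * [p * V(k+1, i) + (1-p) * V(k+1, i+1)].
  V(2,0) = exp(-r*dt) * [p*47.792756 + (1-p)*22.796817] = 38.494540
  V(2,1) = exp(-r*dt) * [p*22.796817 + (1-p)*2.249011] = 15.831537
  V(2,2) = exp(-r*dt) * [p*2.249011 + (1-p)*0.000000] = 1.496768
  V(1,0) = exp(-r*dt) * [p*38.494540 + (1-p)*15.831537] = 30.263123
  V(1,1) = exp(-r*dt) * [p*15.831537 + (1-p)*1.496768] = 10.975318
  V(0,0) = exp(-r*dt) * [p*30.263123 + (1-p)*10.975318] = 23.360370

Answer: Price = V(0,0) = 23.3604


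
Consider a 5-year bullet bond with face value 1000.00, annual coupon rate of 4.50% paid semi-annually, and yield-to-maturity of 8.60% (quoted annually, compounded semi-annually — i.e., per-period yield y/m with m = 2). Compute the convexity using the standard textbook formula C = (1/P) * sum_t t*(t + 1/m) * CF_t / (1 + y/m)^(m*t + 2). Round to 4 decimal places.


Coupon per period c = face * coupon_rate / m = 22.500000
Periods per year m = 2; per-period yield y/m = 0.043000
Number of cashflows N = 10
Cashflows (t years, CF_t, discount factor 1/(1+y/m)^(m*t), PV):
  t = 0.5000: CF_t = 22.500000, DF = 0.958773, PV = 21.572387
  t = 1.0000: CF_t = 22.500000, DF = 0.919245, PV = 20.683018
  t = 1.5000: CF_t = 22.500000, DF = 0.881347, PV = 19.830314
  t = 2.0000: CF_t = 22.500000, DF = 0.845012, PV = 19.012765
  t = 2.5000: CF_t = 22.500000, DF = 0.810174, PV = 18.228922
  t = 3.0000: CF_t = 22.500000, DF = 0.776773, PV = 17.477394
  t = 3.5000: CF_t = 22.500000, DF = 0.744749, PV = 16.756849
  t = 4.0000: CF_t = 22.500000, DF = 0.714045, PV = 16.066011
  t = 4.5000: CF_t = 22.500000, DF = 0.684607, PV = 15.403654
  t = 5.0000: CF_t = 1022.500000, DF = 0.656382, PV = 671.150986
Price P = sum_t PV_t = 836.182298
Convexity numerator sum_t t*(t + 1/m) * CF_t / (1+y/m)^(m*t + 2):
  t = 0.5000: term = 9.915157
  t = 1.0000: term = 28.519148
  t = 1.5000: term = 54.686765
  t = 2.0000: term = 87.386968
  t = 2.5000: term = 125.676368
  t = 3.0000: term = 168.693112
  t = 3.5000: term = 215.651150
  t = 4.0000: term = 265.834865
  t = 4.5000: term = 318.594037
  t = 5.0000: term = 16966.189342
Convexity = (1/P) * sum = 18241.146911 / 836.182298 = 21.814797

Answer: Convexity = 21.8148


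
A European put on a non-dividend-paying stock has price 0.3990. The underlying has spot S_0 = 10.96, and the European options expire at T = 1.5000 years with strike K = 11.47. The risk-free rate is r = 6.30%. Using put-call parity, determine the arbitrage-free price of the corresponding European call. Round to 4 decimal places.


Put-call parity: C - P = S_0 * exp(-qT) - K * exp(-rT).
S_0 * exp(-qT) = 10.9600 * 1.00000000 = 10.96000000
K * exp(-rT) = 11.4700 * 0.90982773 = 10.43572412
C = P + S*exp(-qT) - K*exp(-rT)
C = 0.3990 + 10.96000000 - 10.43572412 = 0.9233

Answer: Call price = 0.9233
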